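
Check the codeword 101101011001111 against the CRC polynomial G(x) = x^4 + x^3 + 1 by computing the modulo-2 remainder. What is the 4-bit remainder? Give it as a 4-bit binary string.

Modulo-2 division of 101101011001111 by 11001:
  pos 0: 10110 XOR 11001 = 01111
  pos 1: 11111 XOR 11001 = 00110
  pos 3: 11001 XOR 11001 = 00000
  pos 8: 10011 XOR 11001 = 01010
  pos 9: 10101 XOR 11001 = 01100
  pos 10: 11001 XOR 11001 = 00000
Remainder = 0000 (zero — the frame passes the CRC check).

0000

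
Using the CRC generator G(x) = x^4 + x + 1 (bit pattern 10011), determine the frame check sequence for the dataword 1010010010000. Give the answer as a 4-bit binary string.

Append 4 zeros: 10100100100000000. Divide by 10011 (XOR where the leading bit is 1):
  pos 0: 10100 XOR 10011 = 00111
  pos 2: 11110 XOR 10011 = 01101
  pos 3: 11010 XOR 10011 = 01001
  pos 4: 10011 XOR 10011 = 00000
Remainder (last 4 bits) = 0000. This is the CRC / FCS.

0000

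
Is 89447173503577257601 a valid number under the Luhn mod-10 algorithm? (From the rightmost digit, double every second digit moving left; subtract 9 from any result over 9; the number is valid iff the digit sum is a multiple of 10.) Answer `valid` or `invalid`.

invalid

From the right, keep odd positions and double even positions (subtract 9 from any doubled value over 9):
  doubled (positions 2,4,...): 0 5 4 5 6 1 5 5 8 7 → sum 46
  kept (positions 1,3,...): 1 6 5 7 5 0 3 1 4 9 → sum 41
Total = 87.
87 mod 10 = 7, so the number is invalid.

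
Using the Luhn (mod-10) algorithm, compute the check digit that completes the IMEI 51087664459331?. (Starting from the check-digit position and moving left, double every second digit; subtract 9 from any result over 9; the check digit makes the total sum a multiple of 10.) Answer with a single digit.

7

Partial digits right→left: 1 3 3 9 5 4 4 6 6 7 8 0 1 5
Double every second digit counting from the check-digit position (so the 1st, 3rd, 5th, ... of the partial from the right).
  doubled (with −9 where >9): 2 6 1 8 3 7 2 → sum 29
  kept as-is: 3 9 4 6 7 0 5 → sum 34
Total = 29 + 34 = 63.
Check digit = (10 − (63 mod 10)) mod 10 = 7.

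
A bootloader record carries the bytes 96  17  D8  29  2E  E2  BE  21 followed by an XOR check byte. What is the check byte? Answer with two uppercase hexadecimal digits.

XOR the bytes together:
  start with 0x96
  0x96 ⊕ 0x17 = 0x81
  0x81 ⊕ 0xD8 = 0x59
  0x59 ⊕ 0x29 = 0x70
  0x70 ⊕ 0x2E = 0x5E
  0x5E ⊕ 0xE2 = 0xBC
  0xBC ⊕ 0xBE = 0x02
  0x02 ⊕ 0x21 = 0x23

23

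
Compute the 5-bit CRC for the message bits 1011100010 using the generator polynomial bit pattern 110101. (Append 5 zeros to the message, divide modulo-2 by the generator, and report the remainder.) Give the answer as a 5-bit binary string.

Append 5 zeros: 101110001000000. Divide by 110101 (XOR where the leading bit is 1):
  pos 0: 101110 XOR 110101 = 011011
  pos 1: 110110 XOR 110101 = 000011
  pos 5: 110100 XOR 110101 = 000001
Remainder (last 5 bits) = 10000. This is the CRC / FCS.

10000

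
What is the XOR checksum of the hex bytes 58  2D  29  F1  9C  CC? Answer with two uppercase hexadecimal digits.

XOR the bytes together:
  start with 0x58
  0x58 ⊕ 0x2D = 0x75
  0x75 ⊕ 0x29 = 0x5C
  0x5C ⊕ 0xF1 = 0xAD
  0xAD ⊕ 0x9C = 0x31
  0x31 ⊕ 0xCC = 0xFD

FD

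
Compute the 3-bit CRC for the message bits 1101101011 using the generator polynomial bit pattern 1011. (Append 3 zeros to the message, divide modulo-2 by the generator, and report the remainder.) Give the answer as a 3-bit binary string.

Append 3 zeros: 1101101011000. Divide by 1011 (XOR where the leading bit is 1):
  pos 0: 1101 XOR 1011 = 0110
  pos 1: 1101 XOR 1011 = 0110
  pos 2: 1100 XOR 1011 = 0111
  pos 3: 1111 XOR 1011 = 0100
  pos 4: 1000 XOR 1011 = 0011
  pos 6: 1111 XOR 1011 = 0100
  pos 7: 1000 XOR 1011 = 0011
  pos 9: 1100 XOR 1011 = 0111
Remainder (last 3 bits) = 111. This is the CRC / FCS.

111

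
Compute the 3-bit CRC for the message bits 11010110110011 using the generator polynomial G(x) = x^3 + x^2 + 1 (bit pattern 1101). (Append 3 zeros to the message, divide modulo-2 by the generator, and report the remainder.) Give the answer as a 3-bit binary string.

011

Append 3 zeros: 11010110110011000. Divide by 1101 (XOR where the leading bit is 1):
  pos 0: 1101 XOR 1101 = 0000
  pos 5: 1101 XOR 1101 = 0000
  pos 9: 1001 XOR 1101 = 0100
  pos 10: 1001 XOR 1101 = 0100
  pos 11: 1000 XOR 1101 = 0101
  pos 12: 1010 XOR 1101 = 0111
  pos 13: 1110 XOR 1101 = 0011
Remainder (last 3 bits) = 011. This is the CRC / FCS.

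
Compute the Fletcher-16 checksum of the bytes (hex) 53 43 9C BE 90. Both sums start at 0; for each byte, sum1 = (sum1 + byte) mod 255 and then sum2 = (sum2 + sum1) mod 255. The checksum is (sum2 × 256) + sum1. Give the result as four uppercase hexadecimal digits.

9182

Running sums (mod 255):
  after byte 0 (53): sum1=83, sum2=83
  after byte 1 (43): sum1=150, sum2=233
  after byte 2 (9C): sum1=51, sum2=29
  after byte 3 (BE): sum1=241, sum2=15
  after byte 4 (90): sum1=130, sum2=145
Checksum = sum2·256 + sum1 = 145·256 + 130 = 37250 = 0x9182.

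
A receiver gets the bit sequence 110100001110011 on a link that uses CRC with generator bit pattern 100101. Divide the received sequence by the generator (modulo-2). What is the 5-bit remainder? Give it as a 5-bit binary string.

Modulo-2 division of 110100001110011 by 100101:
  pos 0: 110100 XOR 100101 = 010001
  pos 1: 100010 XOR 100101 = 000111
  pos 4: 111011 XOR 100101 = 011110
  pos 5: 111101 XOR 100101 = 011000
  pos 6: 110000 XOR 100101 = 010101
  pos 7: 101010 XOR 100101 = 001111
  pos 9: 111111 XOR 100101 = 011010
Remainder = 11010 (nonzero — an error is detected).

11010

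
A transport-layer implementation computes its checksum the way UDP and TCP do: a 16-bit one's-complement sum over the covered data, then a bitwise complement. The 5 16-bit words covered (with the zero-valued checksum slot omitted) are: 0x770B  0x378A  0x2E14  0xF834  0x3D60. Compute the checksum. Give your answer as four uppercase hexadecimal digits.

One's-complement addition (fold any carry out of bit 15 back into bit 0):
  0x770B + 0x378A = 0x0AE95
  0xAE95 + 0x2E14 = 0x0DCA9
  0xDCA9 + 0xF834 = 0x1D4DD → wrap carry → 0xD4DE
  0xD4DE + 0x3D60 = 0x1123E → wrap carry → 0x123F
One's-complement sum = 0x123F.
Checksum = ~0x123F & 0xFFFF = 0xEDC0.

EDC0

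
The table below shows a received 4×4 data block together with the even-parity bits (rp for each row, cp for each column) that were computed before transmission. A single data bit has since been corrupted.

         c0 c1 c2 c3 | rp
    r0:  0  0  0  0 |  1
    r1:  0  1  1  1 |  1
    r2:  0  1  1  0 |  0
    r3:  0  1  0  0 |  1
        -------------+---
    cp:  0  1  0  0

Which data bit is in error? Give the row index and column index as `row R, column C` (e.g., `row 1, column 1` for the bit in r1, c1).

Recompute each row's even parity and compare to rp:
  r0: data parity 0, sent rp 1 → mismatch
  r1: data parity 1, sent rp 1 → ok
  r2: data parity 0, sent rp 0 → ok
  r3: data parity 1, sent rp 1 → ok
Recompute each column's even parity and compare to cp:
  c0: data parity 0, sent cp 0 → ok
  c1: data parity 1, sent cp 1 → ok
  c2: data parity 0, sent cp 0 → ok
  c3: data parity 1, sent cp 0 → mismatch
Exactly one row (r0) and one column (c3) fail → the flipped bit is at their intersection.

row 0, column 3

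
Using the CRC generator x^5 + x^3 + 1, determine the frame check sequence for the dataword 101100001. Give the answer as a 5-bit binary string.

Append 5 zeros: 10110000100000. Divide by 101001 (XOR where the leading bit is 1):
  pos 0: 101100 XOR 101001 = 000101
  pos 3: 101001 XOR 101001 = 000000
Remainder (last 5 bits) = 00000. This is the CRC / FCS.

00000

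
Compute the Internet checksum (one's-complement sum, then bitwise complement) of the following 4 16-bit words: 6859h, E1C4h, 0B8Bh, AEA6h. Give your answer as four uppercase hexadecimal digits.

FBAF

One's-complement addition (fold any carry out of bit 15 back into bit 0):
  0x6859 + 0xE1C4 = 0x14A1D → wrap carry → 0x4A1E
  0x4A1E + 0x0B8B = 0x055A9
  0x55A9 + 0xAEA6 = 0x1044F → wrap carry → 0x0450
One's-complement sum = 0x0450.
Checksum = ~0x0450 & 0xFFFF = 0xFBAF.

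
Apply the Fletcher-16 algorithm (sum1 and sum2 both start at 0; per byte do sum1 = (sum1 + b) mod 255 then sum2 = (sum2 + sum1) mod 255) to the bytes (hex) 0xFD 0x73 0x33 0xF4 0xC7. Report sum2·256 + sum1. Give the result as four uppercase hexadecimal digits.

Running sums (mod 255):
  after byte 0 (0xFD): sum1=253, sum2=253
  after byte 1 (0x73): sum1=113, sum2=111
  after byte 2 (0x33): sum1=164, sum2=20
  after byte 3 (0xF4): sum1=153, sum2=173
  after byte 4 (0xC7): sum1=97, sum2=15
Checksum = sum2·256 + sum1 = 15·256 + 97 = 3937 = 0x0F61.

0F61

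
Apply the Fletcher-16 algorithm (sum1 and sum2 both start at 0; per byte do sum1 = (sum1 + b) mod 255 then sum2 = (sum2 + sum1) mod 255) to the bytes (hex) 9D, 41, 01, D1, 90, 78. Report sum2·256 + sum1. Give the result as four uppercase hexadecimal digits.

0BBA

Running sums (mod 255):
  after byte 0 (9D): sum1=157, sum2=157
  after byte 1 (41): sum1=222, sum2=124
  after byte 2 (01): sum1=223, sum2=92
  after byte 3 (D1): sum1=177, sum2=14
  after byte 4 (90): sum1=66, sum2=80
  after byte 5 (78): sum1=186, sum2=11
Checksum = sum2·256 + sum1 = 11·256 + 186 = 3002 = 0x0BBA.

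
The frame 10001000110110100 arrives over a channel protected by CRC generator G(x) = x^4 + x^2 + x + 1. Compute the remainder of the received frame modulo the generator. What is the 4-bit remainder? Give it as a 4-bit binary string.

Modulo-2 division of 10001000110110100 by 10111:
  pos 0: 10001 XOR 10111 = 00110
  pos 2: 11000 XOR 10111 = 01111
  pos 3: 11110 XOR 10111 = 01001
  pos 4: 10011 XOR 10111 = 00100
  pos 6: 10010 XOR 10111 = 00101
  pos 8: 10111 XOR 10111 = 00000
Remainder = 0100 (nonzero — an error is detected).

0100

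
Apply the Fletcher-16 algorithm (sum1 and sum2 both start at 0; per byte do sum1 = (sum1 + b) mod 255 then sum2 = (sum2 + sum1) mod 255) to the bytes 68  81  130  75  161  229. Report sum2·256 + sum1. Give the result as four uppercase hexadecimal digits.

Running sums (mod 255):
  after byte 0 (68): sum1=68, sum2=68
  after byte 1 (81): sum1=149, sum2=217
  after byte 2 (130): sum1=24, sum2=241
  after byte 3 (75): sum1=99, sum2=85
  after byte 4 (161): sum1=5, sum2=90
  after byte 5 (229): sum1=234, sum2=69
Checksum = sum2·256 + sum1 = 69·256 + 234 = 17898 = 0x45EA.

45EA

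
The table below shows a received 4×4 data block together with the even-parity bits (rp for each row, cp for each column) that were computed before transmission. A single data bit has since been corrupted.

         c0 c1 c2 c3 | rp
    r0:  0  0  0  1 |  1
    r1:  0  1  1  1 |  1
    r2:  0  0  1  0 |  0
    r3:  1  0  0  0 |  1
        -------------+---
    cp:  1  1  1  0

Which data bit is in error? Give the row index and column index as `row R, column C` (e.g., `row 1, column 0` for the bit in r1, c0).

row 2, column 2

Recompute each row's even parity and compare to rp:
  r0: data parity 1, sent rp 1 → ok
  r1: data parity 1, sent rp 1 → ok
  r2: data parity 1, sent rp 0 → mismatch
  r3: data parity 1, sent rp 1 → ok
Recompute each column's even parity and compare to cp:
  c0: data parity 1, sent cp 1 → ok
  c1: data parity 1, sent cp 1 → ok
  c2: data parity 0, sent cp 1 → mismatch
  c3: data parity 0, sent cp 0 → ok
Exactly one row (r2) and one column (c2) fail → the flipped bit is at their intersection.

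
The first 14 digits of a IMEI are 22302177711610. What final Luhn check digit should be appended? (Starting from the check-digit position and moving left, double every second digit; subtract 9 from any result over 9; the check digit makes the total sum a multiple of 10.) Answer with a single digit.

1

Partial digits right→left: 0 1 6 1 1 7 7 7 1 2 0 3 2 2
Double every second digit counting from the check-digit position (so the 1st, 3rd, 5th, ... of the partial from the right).
  doubled (with −9 where >9): 0 3 2 5 2 0 4 → sum 16
  kept as-is: 1 1 7 7 2 3 2 → sum 23
Total = 16 + 23 = 39.
Check digit = (10 − (39 mod 10)) mod 10 = 1.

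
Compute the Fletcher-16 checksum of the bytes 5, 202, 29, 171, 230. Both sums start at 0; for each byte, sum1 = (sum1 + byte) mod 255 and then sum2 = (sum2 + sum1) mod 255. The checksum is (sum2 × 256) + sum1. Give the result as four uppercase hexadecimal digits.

Running sums (mod 255):
  after byte 0 (5): sum1=5, sum2=5
  after byte 1 (202): sum1=207, sum2=212
  after byte 2 (29): sum1=236, sum2=193
  after byte 3 (171): sum1=152, sum2=90
  after byte 4 (230): sum1=127, sum2=217
Checksum = sum2·256 + sum1 = 217·256 + 127 = 55679 = 0xD97F.

D97F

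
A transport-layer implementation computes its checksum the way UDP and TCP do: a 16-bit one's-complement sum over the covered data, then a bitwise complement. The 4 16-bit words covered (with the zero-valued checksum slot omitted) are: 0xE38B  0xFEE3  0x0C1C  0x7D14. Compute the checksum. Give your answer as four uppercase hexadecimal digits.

One's-complement addition (fold any carry out of bit 15 back into bit 0):
  0xE38B + 0xFEE3 = 0x1E26E → wrap carry → 0xE26F
  0xE26F + 0x0C1C = 0x0EE8B
  0xEE8B + 0x7D14 = 0x16B9F → wrap carry → 0x6BA0
One's-complement sum = 0x6BA0.
Checksum = ~0x6BA0 & 0xFFFF = 0x945F.

945F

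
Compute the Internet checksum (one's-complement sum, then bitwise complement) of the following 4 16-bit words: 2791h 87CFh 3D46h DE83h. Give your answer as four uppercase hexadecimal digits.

34D5

One's-complement addition (fold any carry out of bit 15 back into bit 0):
  0x2791 + 0x87CF = 0x0AF60
  0xAF60 + 0x3D46 = 0x0ECA6
  0xECA6 + 0xDE83 = 0x1CB29 → wrap carry → 0xCB2A
One's-complement sum = 0xCB2A.
Checksum = ~0xCB2A & 0xFFFF = 0x34D5.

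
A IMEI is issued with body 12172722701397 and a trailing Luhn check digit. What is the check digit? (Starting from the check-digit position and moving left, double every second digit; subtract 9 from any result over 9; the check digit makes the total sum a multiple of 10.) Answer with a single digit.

8

Partial digits right→left: 7 9 3 1 0 7 2 2 7 2 7 1 2 1
Double every second digit counting from the check-digit position (so the 1st, 3rd, 5th, ... of the partial from the right).
  doubled (with −9 where >9): 5 6 0 4 5 5 4 → sum 29
  kept as-is: 9 1 7 2 2 1 1 → sum 23
Total = 29 + 23 = 52.
Check digit = (10 − (52 mod 10)) mod 10 = 8.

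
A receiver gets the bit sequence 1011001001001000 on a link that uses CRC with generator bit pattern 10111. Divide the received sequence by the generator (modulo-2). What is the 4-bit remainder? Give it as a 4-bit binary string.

0000

Modulo-2 division of 1011001001001000 by 10111:
  pos 0: 10110 XOR 10111 = 00001
  pos 4: 10100 XOR 10111 = 00011
  pos 7: 11100 XOR 10111 = 01011
  pos 8: 10111 XOR 10111 = 00000
Remainder = 0000 (zero — the frame passes the CRC check).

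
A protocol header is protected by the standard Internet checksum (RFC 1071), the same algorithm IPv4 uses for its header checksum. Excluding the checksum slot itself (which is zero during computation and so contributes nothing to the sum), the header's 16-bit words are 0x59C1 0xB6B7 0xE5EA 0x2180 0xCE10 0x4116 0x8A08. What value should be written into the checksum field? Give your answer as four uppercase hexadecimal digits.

4EEC

One's-complement addition (fold any carry out of bit 15 back into bit 0):
  0x59C1 + 0xB6B7 = 0x11078 → wrap carry → 0x1079
  0x1079 + 0xE5EA = 0x0F663
  0xF663 + 0x2180 = 0x117E3 → wrap carry → 0x17E4
  0x17E4 + 0xCE10 = 0x0E5F4
  0xE5F4 + 0x4116 = 0x1270A → wrap carry → 0x270B
  0x270B + 0x8A08 = 0x0B113
One's-complement sum = 0xB113.
Checksum = ~0xB113 & 0xFFFF = 0x4EEC.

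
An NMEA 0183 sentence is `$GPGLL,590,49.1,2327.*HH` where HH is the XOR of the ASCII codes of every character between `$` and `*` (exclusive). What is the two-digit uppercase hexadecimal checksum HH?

78

XOR the ASCII codes of the payload characters:
  'G' = 0x47 → acc = 0x47
  'P' = 0x50 → acc = 0x17
  'G' = 0x47 → acc = 0x50
  'L' = 0x4C → acc = 0x1C
  'L' = 0x4C → acc = 0x50
  ',' = 0x2C → acc = 0x7C
  '5' = 0x35 → acc = 0x49
  '9' = 0x39 → acc = 0x70
  '0' = 0x30 → acc = 0x40
  ',' = 0x2C → acc = 0x6C
  '4' = 0x34 → acc = 0x58
  '9' = 0x39 → acc = 0x61
  '.' = 0x2E → acc = 0x4F
  '1' = 0x31 → acc = 0x7E
  ',' = 0x2C → acc = 0x52
  '2' = 0x32 → acc = 0x60
  '3' = 0x33 → acc = 0x53
  '2' = 0x32 → acc = 0x61
  '7' = 0x37 → acc = 0x56
  '.' = 0x2E → acc = 0x78
Checksum = 0x78.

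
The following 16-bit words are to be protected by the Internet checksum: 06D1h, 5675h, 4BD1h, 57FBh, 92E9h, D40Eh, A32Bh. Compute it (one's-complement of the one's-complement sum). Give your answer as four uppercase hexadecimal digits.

One's-complement addition (fold any carry out of bit 15 back into bit 0):
  0x06D1 + 0x5675 = 0x05D46
  0x5D46 + 0x4BD1 = 0x0A917
  0xA917 + 0x57FB = 0x10112 → wrap carry → 0x0113
  0x0113 + 0x92E9 = 0x093FC
  0x93FC + 0xD40E = 0x1680A → wrap carry → 0x680B
  0x680B + 0xA32B = 0x10B36 → wrap carry → 0x0B37
One's-complement sum = 0x0B37.
Checksum = ~0x0B37 & 0xFFFF = 0xF4C8.

F4C8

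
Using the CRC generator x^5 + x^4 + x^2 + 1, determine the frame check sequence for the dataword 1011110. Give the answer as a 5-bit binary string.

10101

Append 5 zeros: 101111000000. Divide by 110101 (XOR where the leading bit is 1):
  pos 0: 101111 XOR 110101 = 011010
  pos 1: 110100 XOR 110101 = 000001
  pos 6: 100000 XOR 110101 = 010101
Remainder (last 5 bits) = 10101. This is the CRC / FCS.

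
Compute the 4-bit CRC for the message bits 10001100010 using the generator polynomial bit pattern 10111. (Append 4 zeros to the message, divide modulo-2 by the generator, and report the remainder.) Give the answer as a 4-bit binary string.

Append 4 zeros: 100011000100000. Divide by 10111 (XOR where the leading bit is 1):
  pos 0: 10001 XOR 10111 = 00110
  pos 2: 11010 XOR 10111 = 01101
  pos 3: 11010 XOR 10111 = 01101
  pos 4: 11010 XOR 10111 = 01101
  pos 5: 11011 XOR 10111 = 01100
  pos 6: 11000 XOR 10111 = 01111
  pos 7: 11110 XOR 10111 = 01001
  pos 8: 10010 XOR 10111 = 00101
  pos 10: 10100 XOR 10111 = 00011
Remainder (last 4 bits) = 0011. This is the CRC / FCS.

0011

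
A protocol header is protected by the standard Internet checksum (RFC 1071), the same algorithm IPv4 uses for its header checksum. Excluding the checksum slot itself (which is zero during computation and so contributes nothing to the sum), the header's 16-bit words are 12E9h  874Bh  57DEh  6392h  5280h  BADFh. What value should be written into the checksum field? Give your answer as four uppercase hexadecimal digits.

9CFA

One's-complement addition (fold any carry out of bit 15 back into bit 0):
  0x12E9 + 0x874B = 0x09A34
  0x9A34 + 0x57DE = 0x0F212
  0xF212 + 0x6392 = 0x155A4 → wrap carry → 0x55A5
  0x55A5 + 0x5280 = 0x0A825
  0xA825 + 0xBADF = 0x16304 → wrap carry → 0x6305
One's-complement sum = 0x6305.
Checksum = ~0x6305 & 0xFFFF = 0x9CFA.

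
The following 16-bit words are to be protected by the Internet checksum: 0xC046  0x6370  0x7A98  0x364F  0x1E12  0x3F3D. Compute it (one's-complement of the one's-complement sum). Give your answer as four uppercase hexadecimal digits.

One's-complement addition (fold any carry out of bit 15 back into bit 0):
  0xC046 + 0x6370 = 0x123B6 → wrap carry → 0x23B7
  0x23B7 + 0x7A98 = 0x09E4F
  0x9E4F + 0x364F = 0x0D49E
  0xD49E + 0x1E12 = 0x0F2B0
  0xF2B0 + 0x3F3D = 0x131ED → wrap carry → 0x31EE
One's-complement sum = 0x31EE.
Checksum = ~0x31EE & 0xFFFF = 0xCE11.

CE11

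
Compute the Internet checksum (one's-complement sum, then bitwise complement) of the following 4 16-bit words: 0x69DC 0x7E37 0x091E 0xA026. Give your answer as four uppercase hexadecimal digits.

6EA7

One's-complement addition (fold any carry out of bit 15 back into bit 0):
  0x69DC + 0x7E37 = 0x0E813
  0xE813 + 0x091E = 0x0F131
  0xF131 + 0xA026 = 0x19157 → wrap carry → 0x9158
One's-complement sum = 0x9158.
Checksum = ~0x9158 & 0xFFFF = 0x6EA7.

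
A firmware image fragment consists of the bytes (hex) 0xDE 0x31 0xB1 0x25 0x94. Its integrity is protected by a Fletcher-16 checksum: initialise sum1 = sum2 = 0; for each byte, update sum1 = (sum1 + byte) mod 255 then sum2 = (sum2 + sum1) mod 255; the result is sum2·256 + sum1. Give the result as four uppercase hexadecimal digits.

Running sums (mod 255):
  after byte 0 (0xDE): sum1=222, sum2=222
  after byte 1 (0x31): sum1=16, sum2=238
  after byte 2 (0xB1): sum1=193, sum2=176
  after byte 3 (0x25): sum1=230, sum2=151
  after byte 4 (0x94): sum1=123, sum2=19
Checksum = sum2·256 + sum1 = 19·256 + 123 = 4987 = 0x137B.

137B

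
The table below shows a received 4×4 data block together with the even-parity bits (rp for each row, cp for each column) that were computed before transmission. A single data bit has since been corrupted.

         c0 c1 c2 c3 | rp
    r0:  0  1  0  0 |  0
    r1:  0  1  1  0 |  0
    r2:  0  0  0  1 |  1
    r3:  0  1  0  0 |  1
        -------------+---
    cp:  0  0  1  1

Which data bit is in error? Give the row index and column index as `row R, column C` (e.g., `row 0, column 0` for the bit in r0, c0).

Recompute each row's even parity and compare to rp:
  r0: data parity 1, sent rp 0 → mismatch
  r1: data parity 0, sent rp 0 → ok
  r2: data parity 1, sent rp 1 → ok
  r3: data parity 1, sent rp 1 → ok
Recompute each column's even parity and compare to cp:
  c0: data parity 0, sent cp 0 → ok
  c1: data parity 1, sent cp 0 → mismatch
  c2: data parity 1, sent cp 1 → ok
  c3: data parity 1, sent cp 1 → ok
Exactly one row (r0) and one column (c1) fail → the flipped bit is at their intersection.

row 0, column 1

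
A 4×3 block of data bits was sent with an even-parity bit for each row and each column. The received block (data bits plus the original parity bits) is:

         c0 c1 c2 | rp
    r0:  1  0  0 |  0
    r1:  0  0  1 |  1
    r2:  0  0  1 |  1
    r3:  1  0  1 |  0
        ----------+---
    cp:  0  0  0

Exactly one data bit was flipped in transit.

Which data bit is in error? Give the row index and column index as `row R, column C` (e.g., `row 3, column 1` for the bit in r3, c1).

row 0, column 2

Recompute each row's even parity and compare to rp:
  r0: data parity 1, sent rp 0 → mismatch
  r1: data parity 1, sent rp 1 → ok
  r2: data parity 1, sent rp 1 → ok
  r3: data parity 0, sent rp 0 → ok
Recompute each column's even parity and compare to cp:
  c0: data parity 0, sent cp 0 → ok
  c1: data parity 0, sent cp 0 → ok
  c2: data parity 1, sent cp 0 → mismatch
Exactly one row (r0) and one column (c2) fail → the flipped bit is at their intersection.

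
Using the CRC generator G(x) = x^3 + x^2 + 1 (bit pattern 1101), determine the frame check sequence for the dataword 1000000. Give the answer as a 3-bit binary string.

Append 3 zeros: 1000000000. Divide by 1101 (XOR where the leading bit is 1):
  pos 0: 1000 XOR 1101 = 0101
  pos 1: 1010 XOR 1101 = 0111
  pos 2: 1110 XOR 1101 = 0011
  pos 4: 1100 XOR 1101 = 0001
Remainder (last 3 bits) = 100. This is the CRC / FCS.

100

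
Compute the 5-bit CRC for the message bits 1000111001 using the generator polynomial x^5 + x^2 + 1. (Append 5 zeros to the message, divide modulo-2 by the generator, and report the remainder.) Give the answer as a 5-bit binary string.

Append 5 zeros: 100011100100000. Divide by 100101 (XOR where the leading bit is 1):
  pos 0: 100011 XOR 100101 = 000110
  pos 3: 110100 XOR 100101 = 010001
  pos 4: 100011 XOR 100101 = 000110
  pos 7: 110000 XOR 100101 = 010101
  pos 8: 101010 XOR 100101 = 001111
Remainder (last 5 bits) = 11110. This is the CRC / FCS.

11110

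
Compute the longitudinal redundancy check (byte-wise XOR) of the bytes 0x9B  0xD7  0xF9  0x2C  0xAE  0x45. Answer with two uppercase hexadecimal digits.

72

XOR the bytes together:
  start with 0x9B
  0x9B ⊕ 0xD7 = 0x4C
  0x4C ⊕ 0xF9 = 0xB5
  0xB5 ⊕ 0x2C = 0x99
  0x99 ⊕ 0xAE = 0x37
  0x37 ⊕ 0x45 = 0x72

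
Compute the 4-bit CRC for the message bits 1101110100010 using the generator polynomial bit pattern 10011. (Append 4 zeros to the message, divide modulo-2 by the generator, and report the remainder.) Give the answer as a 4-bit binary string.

0011

Append 4 zeros: 11011101000100000. Divide by 10011 (XOR where the leading bit is 1):
  pos 0: 11011 XOR 10011 = 01000
  pos 1: 10001 XOR 10011 = 00010
  pos 4: 10010 XOR 10011 = 00001
  pos 8: 10010 XOR 10011 = 00001
  pos 12: 10000 XOR 10011 = 00011
Remainder (last 4 bits) = 0011. This is the CRC / FCS.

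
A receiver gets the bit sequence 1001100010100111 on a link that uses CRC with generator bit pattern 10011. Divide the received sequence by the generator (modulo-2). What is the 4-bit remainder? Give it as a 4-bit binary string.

1010

Modulo-2 division of 1001100010100111 by 10011:
  pos 0: 10011 XOR 10011 = 00000
  pos 8: 10100 XOR 10011 = 00111
  pos 10: 11111 XOR 10011 = 01100
  pos 11: 11001 XOR 10011 = 01010
Remainder = 1010 (nonzero — an error is detected).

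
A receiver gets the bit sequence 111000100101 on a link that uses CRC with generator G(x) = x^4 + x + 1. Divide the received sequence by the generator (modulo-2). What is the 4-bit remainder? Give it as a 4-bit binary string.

Modulo-2 division of 111000100101 by 10011:
  pos 0: 11100 XOR 10011 = 01111
  pos 1: 11110 XOR 10011 = 01101
  pos 2: 11011 XOR 10011 = 01000
  pos 3: 10000 XOR 10011 = 00011
  pos 6: 11010 XOR 10011 = 01001
  pos 7: 10011 XOR 10011 = 00000
Remainder = 0000 (zero — the frame passes the CRC check).

0000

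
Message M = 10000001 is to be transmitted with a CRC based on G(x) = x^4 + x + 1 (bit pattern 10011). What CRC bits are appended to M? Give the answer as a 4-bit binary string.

Append 4 zeros: 100000010000. Divide by 10011 (XOR where the leading bit is 1):
  pos 0: 10000 XOR 10011 = 00011
  pos 3: 11001 XOR 10011 = 01010
  pos 4: 10100 XOR 10011 = 00111
  pos 6: 11100 XOR 10011 = 01111
  pos 7: 11110 XOR 10011 = 01101
Remainder (last 4 bits) = 1101. This is the CRC / FCS.

1101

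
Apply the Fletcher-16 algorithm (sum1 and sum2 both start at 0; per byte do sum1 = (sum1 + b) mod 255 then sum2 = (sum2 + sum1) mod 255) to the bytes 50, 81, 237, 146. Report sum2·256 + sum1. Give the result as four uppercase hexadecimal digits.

2B04

Running sums (mod 255):
  after byte 0 (50): sum1=50, sum2=50
  after byte 1 (81): sum1=131, sum2=181
  after byte 2 (237): sum1=113, sum2=39
  after byte 3 (146): sum1=4, sum2=43
Checksum = sum2·256 + sum1 = 43·256 + 4 = 11012 = 0x2B04.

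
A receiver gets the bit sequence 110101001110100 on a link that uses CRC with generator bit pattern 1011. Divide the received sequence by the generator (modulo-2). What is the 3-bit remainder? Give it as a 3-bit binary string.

110

Modulo-2 division of 110101001110100 by 1011:
  pos 0: 1101 XOR 1011 = 0110
  pos 1: 1100 XOR 1011 = 0111
  pos 2: 1111 XOR 1011 = 0100
  pos 3: 1000 XOR 1011 = 0011
  pos 5: 1101 XOR 1011 = 0110
  pos 6: 1101 XOR 1011 = 0110
  pos 7: 1101 XOR 1011 = 0110
  pos 8: 1100 XOR 1011 = 0111
  pos 9: 1111 XOR 1011 = 0100
  pos 10: 1000 XOR 1011 = 0011
Remainder = 110 (nonzero — an error is detected).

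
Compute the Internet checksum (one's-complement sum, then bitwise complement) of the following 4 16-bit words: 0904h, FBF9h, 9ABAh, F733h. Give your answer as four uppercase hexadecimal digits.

6913

One's-complement addition (fold any carry out of bit 15 back into bit 0):
  0x0904 + 0xFBF9 = 0x104FD → wrap carry → 0x04FE
  0x04FE + 0x9ABA = 0x09FB8
  0x9FB8 + 0xF733 = 0x196EB → wrap carry → 0x96EC
One's-complement sum = 0x96EC.
Checksum = ~0x96EC & 0xFFFF = 0x6913.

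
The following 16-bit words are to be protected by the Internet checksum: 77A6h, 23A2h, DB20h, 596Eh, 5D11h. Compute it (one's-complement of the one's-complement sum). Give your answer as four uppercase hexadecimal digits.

D316

One's-complement addition (fold any carry out of bit 15 back into bit 0):
  0x77A6 + 0x23A2 = 0x09B48
  0x9B48 + 0xDB20 = 0x17668 → wrap carry → 0x7669
  0x7669 + 0x596E = 0x0CFD7
  0xCFD7 + 0x5D11 = 0x12CE8 → wrap carry → 0x2CE9
One's-complement sum = 0x2CE9.
Checksum = ~0x2CE9 & 0xFFFF = 0xD316.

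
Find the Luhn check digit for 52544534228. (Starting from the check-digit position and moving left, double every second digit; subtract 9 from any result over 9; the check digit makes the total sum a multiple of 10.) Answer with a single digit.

Partial digits right→left: 8 2 2 4 3 5 4 4 5 2 5
Double every second digit counting from the check-digit position (so the 1st, 3rd, 5th, ... of the partial from the right).
  doubled (with −9 where >9): 7 4 6 8 1 1 → sum 27
  kept as-is: 2 4 5 4 2 → sum 17
Total = 27 + 17 = 44.
Check digit = (10 − (44 mod 10)) mod 10 = 6.

6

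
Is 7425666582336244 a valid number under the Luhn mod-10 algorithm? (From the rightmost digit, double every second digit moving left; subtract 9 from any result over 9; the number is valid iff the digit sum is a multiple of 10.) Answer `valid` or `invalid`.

valid

From the right, keep odd positions and double even positions (subtract 9 from any doubled value over 9):
  doubled (positions 2,4,...): 8 3 6 7 3 3 4 5 → sum 39
  kept (positions 1,3,...): 4 2 3 2 5 6 5 4 → sum 31
Total = 70.
70 mod 10 = 0, so the number is valid.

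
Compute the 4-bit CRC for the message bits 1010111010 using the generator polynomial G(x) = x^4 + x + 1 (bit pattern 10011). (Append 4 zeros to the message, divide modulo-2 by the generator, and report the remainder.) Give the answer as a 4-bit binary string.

Append 4 zeros: 10101110100000. Divide by 10011 (XOR where the leading bit is 1):
  pos 0: 10101 XOR 10011 = 00110
  pos 2: 11011 XOR 10011 = 01000
  pos 3: 10000 XOR 10011 = 00011
  pos 6: 11100 XOR 10011 = 01111
  pos 7: 11110 XOR 10011 = 01101
  pos 8: 11010 XOR 10011 = 01001
  pos 9: 10010 XOR 10011 = 00001
Remainder (last 4 bits) = 0001. This is the CRC / FCS.

0001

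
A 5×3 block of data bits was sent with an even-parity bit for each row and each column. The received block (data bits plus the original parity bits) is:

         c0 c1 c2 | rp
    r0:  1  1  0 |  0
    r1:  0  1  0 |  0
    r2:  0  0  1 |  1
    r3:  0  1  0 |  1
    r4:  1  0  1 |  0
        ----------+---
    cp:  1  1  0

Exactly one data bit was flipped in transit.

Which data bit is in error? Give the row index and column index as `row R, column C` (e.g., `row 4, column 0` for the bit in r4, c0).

row 1, column 0

Recompute each row's even parity and compare to rp:
  r0: data parity 0, sent rp 0 → ok
  r1: data parity 1, sent rp 0 → mismatch
  r2: data parity 1, sent rp 1 → ok
  r3: data parity 1, sent rp 1 → ok
  r4: data parity 0, sent rp 0 → ok
Recompute each column's even parity and compare to cp:
  c0: data parity 0, sent cp 1 → mismatch
  c1: data parity 1, sent cp 1 → ok
  c2: data parity 0, sent cp 0 → ok
Exactly one row (r1) and one column (c0) fail → the flipped bit is at their intersection.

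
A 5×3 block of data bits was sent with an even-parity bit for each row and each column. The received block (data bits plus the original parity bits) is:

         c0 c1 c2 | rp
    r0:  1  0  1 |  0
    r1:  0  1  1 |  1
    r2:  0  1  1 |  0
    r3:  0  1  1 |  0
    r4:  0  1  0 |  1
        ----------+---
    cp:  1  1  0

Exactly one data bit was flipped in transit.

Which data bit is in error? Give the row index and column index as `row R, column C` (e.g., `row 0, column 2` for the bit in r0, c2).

Recompute each row's even parity and compare to rp:
  r0: data parity 0, sent rp 0 → ok
  r1: data parity 0, sent rp 1 → mismatch
  r2: data parity 0, sent rp 0 → ok
  r3: data parity 0, sent rp 0 → ok
  r4: data parity 1, sent rp 1 → ok
Recompute each column's even parity and compare to cp:
  c0: data parity 1, sent cp 1 → ok
  c1: data parity 0, sent cp 1 → mismatch
  c2: data parity 0, sent cp 0 → ok
Exactly one row (r1) and one column (c1) fail → the flipped bit is at their intersection.

row 1, column 1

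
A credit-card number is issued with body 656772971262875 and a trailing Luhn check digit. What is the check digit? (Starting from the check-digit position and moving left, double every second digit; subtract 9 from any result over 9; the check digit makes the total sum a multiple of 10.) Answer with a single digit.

Partial digits right→left: 5 7 8 2 6 2 1 7 9 2 7 7 6 5 6
Double every second digit counting from the check-digit position (so the 1st, 3rd, 5th, ... of the partial from the right).
  doubled (with −9 where >9): 1 7 3 2 9 5 3 3 → sum 33
  kept as-is: 7 2 2 7 2 7 5 → sum 32
Total = 33 + 32 = 65.
Check digit = (10 − (65 mod 10)) mod 10 = 5.

5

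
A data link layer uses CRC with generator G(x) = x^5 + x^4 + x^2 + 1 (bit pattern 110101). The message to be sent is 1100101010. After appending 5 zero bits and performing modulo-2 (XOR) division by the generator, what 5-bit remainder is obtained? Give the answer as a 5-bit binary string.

11001

Append 5 zeros: 110010101000000. Divide by 110101 (XOR where the leading bit is 1):
  pos 0: 110010 XOR 110101 = 000111
  pos 3: 111101 XOR 110101 = 001000
  pos 5: 100000 XOR 110101 = 010101
  pos 6: 101010 XOR 110101 = 011111
  pos 7: 111110 XOR 110101 = 001011
  pos 9: 101100 XOR 110101 = 011001
Remainder (last 5 bits) = 11001. This is the CRC / FCS.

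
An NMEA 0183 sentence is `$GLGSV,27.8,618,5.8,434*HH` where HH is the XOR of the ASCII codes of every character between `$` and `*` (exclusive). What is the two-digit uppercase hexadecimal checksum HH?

XOR the ASCII codes of the payload characters:
  'G' = 0x47 → acc = 0x47
  'L' = 0x4C → acc = 0x0B
  'G' = 0x47 → acc = 0x4C
  'S' = 0x53 → acc = 0x1F
  'V' = 0x56 → acc = 0x49
  ',' = 0x2C → acc = 0x65
  '2' = 0x32 → acc = 0x57
  '7' = 0x37 → acc = 0x60
  '.' = 0x2E → acc = 0x4E
  '8' = 0x38 → acc = 0x76
  ',' = 0x2C → acc = 0x5A
  '6' = 0x36 → acc = 0x6C
  '1' = 0x31 → acc = 0x5D
  '8' = 0x38 → acc = 0x65
  ',' = 0x2C → acc = 0x49
  '5' = 0x35 → acc = 0x7C
  '.' = 0x2E → acc = 0x52
  '8' = 0x38 → acc = 0x6A
  ',' = 0x2C → acc = 0x46
  '4' = 0x34 → acc = 0x72
  '3' = 0x33 → acc = 0x41
  '4' = 0x34 → acc = 0x75
Checksum = 0x75.

75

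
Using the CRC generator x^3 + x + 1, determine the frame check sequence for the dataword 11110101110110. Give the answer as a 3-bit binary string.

010

Append 3 zeros: 11110101110110000. Divide by 1011 (XOR where the leading bit is 1):
  pos 0: 1111 XOR 1011 = 0100
  pos 1: 1000 XOR 1011 = 0011
  pos 3: 1110 XOR 1011 = 0101
  pos 4: 1011 XOR 1011 = 0000
  pos 8: 1101 XOR 1011 = 0110
  pos 9: 1101 XOR 1011 = 0110
  pos 10: 1100 XOR 1011 = 0111
  pos 11: 1110 XOR 1011 = 0101
  pos 12: 1010 XOR 1011 = 0001
Remainder (last 3 bits) = 010. This is the CRC / FCS.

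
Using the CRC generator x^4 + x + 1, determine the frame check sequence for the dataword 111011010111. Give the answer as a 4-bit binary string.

0000

Append 4 zeros: 1110110101110000. Divide by 10011 (XOR where the leading bit is 1):
  pos 0: 11101 XOR 10011 = 01110
  pos 1: 11101 XOR 10011 = 01110
  pos 2: 11100 XOR 10011 = 01111
  pos 3: 11111 XOR 10011 = 01100
  pos 4: 11000 XOR 10011 = 01011
  pos 5: 10111 XOR 10011 = 00100
  pos 7: 10011 XOR 10011 = 00000
Remainder (last 4 bits) = 0000. This is the CRC / FCS.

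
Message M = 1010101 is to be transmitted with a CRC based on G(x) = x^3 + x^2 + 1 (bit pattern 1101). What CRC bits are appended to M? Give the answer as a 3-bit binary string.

011

Append 3 zeros: 1010101000. Divide by 1101 (XOR where the leading bit is 1):
  pos 0: 1010 XOR 1101 = 0111
  pos 1: 1111 XOR 1101 = 0010
  pos 3: 1001 XOR 1101 = 0100
  pos 4: 1000 XOR 1101 = 0101
  pos 5: 1010 XOR 1101 = 0111
  pos 6: 1110 XOR 1101 = 0011
Remainder (last 3 bits) = 011. This is the CRC / FCS.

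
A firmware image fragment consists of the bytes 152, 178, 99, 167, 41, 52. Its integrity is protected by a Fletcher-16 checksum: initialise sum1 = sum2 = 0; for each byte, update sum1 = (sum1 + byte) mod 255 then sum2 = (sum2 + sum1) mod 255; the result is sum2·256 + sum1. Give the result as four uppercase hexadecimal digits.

1CB3

Running sums (mod 255):
  after byte 0 (152): sum1=152, sum2=152
  after byte 1 (178): sum1=75, sum2=227
  after byte 2 (99): sum1=174, sum2=146
  after byte 3 (167): sum1=86, sum2=232
  after byte 4 (41): sum1=127, sum2=104
  after byte 5 (52): sum1=179, sum2=28
Checksum = sum2·256 + sum1 = 28·256 + 179 = 7347 = 0x1CB3.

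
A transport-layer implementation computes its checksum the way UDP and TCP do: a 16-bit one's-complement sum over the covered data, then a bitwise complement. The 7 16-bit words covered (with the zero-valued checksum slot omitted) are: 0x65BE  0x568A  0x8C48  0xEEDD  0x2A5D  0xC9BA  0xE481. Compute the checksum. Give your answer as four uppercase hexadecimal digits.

EFF6

One's-complement addition (fold any carry out of bit 15 back into bit 0):
  0x65BE + 0x568A = 0x0BC48
  0xBC48 + 0x8C48 = 0x14890 → wrap carry → 0x4891
  0x4891 + 0xEEDD = 0x1376E → wrap carry → 0x376F
  0x376F + 0x2A5D = 0x061CC
  0x61CC + 0xC9BA = 0x12B86 → wrap carry → 0x2B87
  0x2B87 + 0xE481 = 0x11008 → wrap carry → 0x1009
One's-complement sum = 0x1009.
Checksum = ~0x1009 & 0xFFFF = 0xEFF6.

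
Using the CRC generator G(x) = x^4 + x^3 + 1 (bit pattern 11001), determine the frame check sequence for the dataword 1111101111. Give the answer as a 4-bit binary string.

Append 4 zeros: 11111011110000. Divide by 11001 (XOR where the leading bit is 1):
  pos 0: 11111 XOR 11001 = 00110
  pos 2: 11001 XOR 11001 = 00000
  pos 7: 11100 XOR 11001 = 00101
  pos 9: 10100 XOR 11001 = 01101
Remainder (last 4 bits) = 1101. This is the CRC / FCS.

1101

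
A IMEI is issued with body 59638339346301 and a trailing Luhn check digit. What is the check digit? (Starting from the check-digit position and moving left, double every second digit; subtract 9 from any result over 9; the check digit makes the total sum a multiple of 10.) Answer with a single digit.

Partial digits right→left: 1 0 3 6 4 3 9 3 3 8 3 6 9 5
Double every second digit counting from the check-digit position (so the 1st, 3rd, 5th, ... of the partial from the right).
  doubled (with −9 where >9): 2 6 8 9 6 6 9 → sum 46
  kept as-is: 0 6 3 3 8 6 5 → sum 31
Total = 46 + 31 = 77.
Check digit = (10 − (77 mod 10)) mod 10 = 3.

3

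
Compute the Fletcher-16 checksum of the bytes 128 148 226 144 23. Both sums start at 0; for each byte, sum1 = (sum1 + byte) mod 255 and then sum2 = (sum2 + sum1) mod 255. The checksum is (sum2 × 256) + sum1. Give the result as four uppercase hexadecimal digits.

B59F

Running sums (mod 255):
  after byte 0 (128): sum1=128, sum2=128
  after byte 1 (148): sum1=21, sum2=149
  after byte 2 (226): sum1=247, sum2=141
  after byte 3 (144): sum1=136, sum2=22
  after byte 4 (23): sum1=159, sum2=181
Checksum = sum2·256 + sum1 = 181·256 + 159 = 46495 = 0xB59F.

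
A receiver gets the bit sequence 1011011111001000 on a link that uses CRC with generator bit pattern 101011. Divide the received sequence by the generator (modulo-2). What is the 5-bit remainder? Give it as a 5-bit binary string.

11100

Modulo-2 division of 1011011111001000 by 101011:
  pos 0: 101101 XOR 101011 = 000110
  pos 3: 110111 XOR 101011 = 011100
  pos 4: 111001 XOR 101011 = 010010
  pos 5: 100100 XOR 101011 = 001111
  pos 7: 111101 XOR 101011 = 010110
  pos 8: 101100 XOR 101011 = 000111
Remainder = 11100 (nonzero — an error is detected).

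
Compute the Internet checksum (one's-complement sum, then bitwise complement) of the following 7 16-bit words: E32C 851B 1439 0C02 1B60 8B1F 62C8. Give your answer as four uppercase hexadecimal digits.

6E34

One's-complement addition (fold any carry out of bit 15 back into bit 0):
  0xE32C + 0x851B = 0x16847 → wrap carry → 0x6848
  0x6848 + 0x1439 = 0x07C81
  0x7C81 + 0x0C02 = 0x08883
  0x8883 + 0x1B60 = 0x0A3E3
  0xA3E3 + 0x8B1F = 0x12F02 → wrap carry → 0x2F03
  0x2F03 + 0x62C8 = 0x091CB
One's-complement sum = 0x91CB.
Checksum = ~0x91CB & 0xFFFF = 0x6E34.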